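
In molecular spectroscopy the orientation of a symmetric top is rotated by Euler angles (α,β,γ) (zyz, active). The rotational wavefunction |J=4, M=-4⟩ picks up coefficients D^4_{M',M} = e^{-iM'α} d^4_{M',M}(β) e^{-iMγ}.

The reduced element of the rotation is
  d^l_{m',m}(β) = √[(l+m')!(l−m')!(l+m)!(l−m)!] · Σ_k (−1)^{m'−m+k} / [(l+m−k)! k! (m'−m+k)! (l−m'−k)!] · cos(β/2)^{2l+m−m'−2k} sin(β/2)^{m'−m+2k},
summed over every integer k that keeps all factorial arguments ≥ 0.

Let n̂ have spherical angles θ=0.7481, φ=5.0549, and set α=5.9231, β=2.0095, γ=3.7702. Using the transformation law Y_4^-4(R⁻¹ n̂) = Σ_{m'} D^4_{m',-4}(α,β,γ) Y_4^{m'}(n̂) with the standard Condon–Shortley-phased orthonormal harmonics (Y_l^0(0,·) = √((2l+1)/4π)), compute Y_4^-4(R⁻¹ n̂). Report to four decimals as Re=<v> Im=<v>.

Re=0.4135 Im=0.1379

Need the full column D^4_{m',-4} for m'=−4..4 at α=5.9231, β=2.0095, γ=3.7702.
cos(β/2)=0.536299, sin(β/2)=0.844028
d^4_{-4,-4}: single k=0 term ⇒ +0.006843;  D = +0.003261+0.006016i
d^4_{-3,-4}: single k=0 term ⇒ -0.030462;  D = -0.004149-0.030178i
d^4_{-2,-4}: single k=0 term ⇒ +0.089688;  D = -0.019876+0.087458i
d^4_{-1,-4}: single k=0 term ⇒ -0.199618;  D = +0.109987-0.166584i
d^4_{0,-4}: single k=0 term ⇒ +0.351241;  D = -0.284398+0.206126i
d^4_{1,-4}: single k=0 term ⇒ -0.494424;  D = +0.476895-0.130485i
d^4_{2,-4}: single k=0 term ⇒ +0.550217;  D = -0.547839-0.051101i
d^4_{3,-4}: single k=0 term ⇒ -0.462860;  D = +0.416157+0.202616i
d^4_{4,-4}: single k=0 term ⇒ +0.257546;  D = -0.176984-0.187101i
Y_4^{m'}(θ=0.7481,φ=5.0549) and Σ D·Y over m':
  (+0.0033+0.0060i)·(+0.0189-0.0929i)  (-0.0041-0.0302i)·(-0.2472-0.1493i)  (-0.0199+0.0875i)·(-0.3310+0.2704i)  (+0.1100-0.1666i)·(+0.0603+0.1690i)  (-0.2844+0.2061i)·(-0.3190+0.0000i)  (+0.4769-0.1305i)·(-0.0603+0.1690i)  (-0.5478-0.0511i)·(-0.3310-0.2704i)  (+0.4162+0.2026i)·(+0.2472-0.1493i)  (-0.1770-0.1871i)·(+0.0189+0.0929i)
Y_4^-4(R⁻¹ n̂) = +0.413533+0.137900i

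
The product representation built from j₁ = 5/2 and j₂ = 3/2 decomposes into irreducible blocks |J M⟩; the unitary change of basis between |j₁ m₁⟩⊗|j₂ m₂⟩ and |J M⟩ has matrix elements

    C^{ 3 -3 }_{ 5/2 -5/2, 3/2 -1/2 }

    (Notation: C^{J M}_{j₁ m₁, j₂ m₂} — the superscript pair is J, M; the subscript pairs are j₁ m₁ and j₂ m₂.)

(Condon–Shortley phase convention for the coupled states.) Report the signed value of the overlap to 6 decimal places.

√[7·1!4!2!/8! · 0!5!1!2!0!6!] = √(1440)
  +(−1)^1/∏(1,0,4,0,0,2)! = -1/48  (running -1/48)
⟨..|..⟩ = √(1440)·(-1/48) = -0.790569

−√(5/8) = -0.790569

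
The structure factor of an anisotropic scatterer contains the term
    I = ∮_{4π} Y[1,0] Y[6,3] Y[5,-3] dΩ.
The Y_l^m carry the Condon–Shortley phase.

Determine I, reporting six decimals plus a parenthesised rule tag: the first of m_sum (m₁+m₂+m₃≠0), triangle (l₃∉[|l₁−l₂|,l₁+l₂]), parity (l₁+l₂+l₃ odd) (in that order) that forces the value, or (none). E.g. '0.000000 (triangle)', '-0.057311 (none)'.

-0.212310 (none)

Checks pass: Σm=0; 12 even; l₃=5∈[5,7].
(2·1+1)(2·6+1)(2·5+1) = 429
Δ: 2! 0! 10! / 13! → 1/858
sum: t=1:−1/14400 = -1/14400
3j²(1 6 5; 0 0 0) = Δ·Π!·Σ² = 6/143  (sign +1)
sum: t=1:−1/80640 = -1/80640
3j²(1 6 5; 0 3 -3) = Δ·Π!·Σ² = 9/286  (sign -1)
combine: 4πI² = 429·6/143·9/286 = 81/143
take √, sign -1: I = -0.21230956
No selection rule forces the value: the integral is nonzero (none).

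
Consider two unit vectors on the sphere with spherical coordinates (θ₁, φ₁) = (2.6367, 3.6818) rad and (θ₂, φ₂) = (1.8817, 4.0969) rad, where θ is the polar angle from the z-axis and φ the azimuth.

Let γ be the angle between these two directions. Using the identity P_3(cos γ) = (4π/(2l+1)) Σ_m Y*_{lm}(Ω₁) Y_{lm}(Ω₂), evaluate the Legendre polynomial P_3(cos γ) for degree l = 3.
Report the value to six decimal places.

-0.215459

Summing Y*_{l m}(θ₁,φ₁)·Y_{l m}(θ₂,φ₂) over m ∈ [−3, 3]; prefactor 4π/(2·3+1) = 1.795196:
  [-3]  conj(Y_{3,-3})(Ω₁) = 0.00235 - 0.04716j ; Y_{3,-3}(Ω₂) = 0.34645 + 0.09800j ; Δ = 0.00544 - 0.01611j
  [-2]  conj(Y_{3,-2})(Ω₁) = -0.09857 - 0.18462j ; Y_{3,-2}(Ω₂) = 0.09446 + 0.26718j ; Δ = 0.04002 - 0.04377j
  [-1]  conj(Y_{3,-1})(Ω₁) = -0.37942 - 0.22754j ; Y_{3,-1}(Ω₂) = 0.09452 - 0.13367j ; Δ = -0.06628 + 0.02921j
  [+0]  conj(Y_{3,0})(Ω₁) = -0.27112 + 0.00000j ; Y_{3,0}(Ω₂) = 0.28907 + 0.00000j ; Δ = -0.07837 + 0.00000j
  [+1]  conj(Y_{3,1})(Ω₁) = 0.37942 - 0.22754j ; Y_{3,1}(Ω₂) = -0.09452 - 0.13367j ; Δ = -0.06628 - 0.02921j
  [+2]  conj(Y_{3,2})(Ω₁) = -0.09857 + 0.18462j ; Y_{3,2}(Ω₂) = 0.09446 - 0.26718j ; Δ = 0.04002 + 0.04377j
  [+3]  conj(Y_{3,3})(Ω₁) = -0.00235 - 0.04716j ; Y_{3,3}(Ω₂) = -0.34645 + 0.09800j ; Δ = 0.00544 + 0.01611j
Total Σ_m = -0.12002 + 0.00000j. Multiply by 1.795196: -0.21546 + 0.00000j. P_3(cos γ) = -0.215459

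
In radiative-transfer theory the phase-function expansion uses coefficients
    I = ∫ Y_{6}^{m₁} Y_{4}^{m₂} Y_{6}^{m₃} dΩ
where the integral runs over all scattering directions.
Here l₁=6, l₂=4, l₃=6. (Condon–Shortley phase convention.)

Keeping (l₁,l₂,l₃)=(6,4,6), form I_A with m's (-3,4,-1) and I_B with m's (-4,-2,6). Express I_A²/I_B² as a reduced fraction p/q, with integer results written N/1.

1372/1485

Shared (l₁,l₂,l₃)=(6,4,6): N and (l;000)² cancel in I_A²/I_B².
A: Δ = 4!·8!·4!/17! = 1/15315300; Racah Σ t=4..4: t=4:+1/414720 = 1/414720; ⇒ 3j(6 4 6; -3 4 -1)² = 49/2431, sgn -1
B: Δ = 4!·8!·4!/17! = 1/15315300; Racah Σ t=2..2: t=2:+1/3870720 = 1/3870720; ⇒ 3j(6 4 6; -4 -2 6)² = 135/6188, sgn +1
I_A²/I_B² = (49/2431)/(135/6188) = 1372/1485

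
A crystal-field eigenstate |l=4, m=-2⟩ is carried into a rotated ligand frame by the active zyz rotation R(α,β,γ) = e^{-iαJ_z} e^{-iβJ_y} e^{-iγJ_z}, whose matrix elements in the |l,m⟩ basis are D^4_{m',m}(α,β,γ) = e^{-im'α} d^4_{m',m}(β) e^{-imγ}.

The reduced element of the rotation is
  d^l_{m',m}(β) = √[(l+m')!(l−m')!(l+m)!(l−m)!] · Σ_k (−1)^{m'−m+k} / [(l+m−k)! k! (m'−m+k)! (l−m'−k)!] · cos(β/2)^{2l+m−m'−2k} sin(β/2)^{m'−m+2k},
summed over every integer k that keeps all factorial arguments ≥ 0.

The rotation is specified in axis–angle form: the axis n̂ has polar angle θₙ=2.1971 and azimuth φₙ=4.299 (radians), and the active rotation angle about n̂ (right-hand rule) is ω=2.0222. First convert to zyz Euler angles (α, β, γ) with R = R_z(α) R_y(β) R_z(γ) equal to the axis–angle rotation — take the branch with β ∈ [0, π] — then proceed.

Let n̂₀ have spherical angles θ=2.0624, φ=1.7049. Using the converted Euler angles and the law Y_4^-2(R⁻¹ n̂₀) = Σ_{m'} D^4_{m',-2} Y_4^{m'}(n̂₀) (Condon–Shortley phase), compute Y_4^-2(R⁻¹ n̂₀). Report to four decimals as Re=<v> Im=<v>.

Axis–angle → zyz. n̂ = (sinθₙcosφₙ, sinθₙsinφₙ, cosθₙ) = (-0.325469, -0.741952, -0.586154), ω = 2.0222.
R = I cosω + sinω [n̂]ₓ + (1−cosω) n̂n̂ᵀ gives
  R = [-0.284089, +0.874267, -0.393638; -0.180618, +0.354405, +0.917483; +0.941632, +0.331744, +0.057226]
β = atan2(√(R₁₃²+R₂₃²), R₃₃) = 1.513540; α = atan2(R₂₃, R₁₃) mod 2π = 1.976085; γ = atan2(R₃₂, −R₃₁) mod 2π = 2.802863
Need the full column D^4_{m',-2} for m'=−4..4 at α=1.9761, β=1.5135, γ=2.8029.
cos(β/2)=0.727058, sin(β/2)=0.686576
d^4_{-4,-2}: single k=2 term ⇒ +0.368443;  D = +0.216202+0.298340i
d^4_{-3,-2}: k∈[1..2] ⇒ +0.275889 -0.738068 = -0.462178;  D = -0.236991+0.396792i
d^4_{-2,-2}: k∈[0..2] ⇒ +0.078082 -0.835549 +0.931370 = +0.173903;  D = -0.172364-0.023081i
d^4_{-1,-2}: k∈[0..2] ⇒ -0.312829 +1.394817 -0.829213 = +0.252775;  D = +0.067951+0.243470i
d^4_{0,-2}: k∈[0..2] ⇒ +0.660560 -1.570800 +0.525282 = -0.384959;  D = -0.299947+0.241298i
d^4_{1,-2}: k∈[0..2] ⇒ -0.929878 +1.243819 -0.221834 = +0.092108;  D = -0.081354-0.043190i
d^4_{2,-2}: k∈[0..2] ⇒ +0.931370 -0.664435 +0.049375 = +0.316311;  D = -0.026148+0.315228i
d^4_{3,-2}: k∈[0..1] ⇒ -0.658167 +0.195639 = -0.462528;  D = -0.438679+0.146606i
d^4_{4,-2}: single k=0 term ⇒ +0.292988;  D = -0.194908-0.218753i
Y_4^{m'}(θ=2.0624,φ=1.7049) and Σ D·Y over m':
  (+0.2162+0.2983i)·(+0.2298-0.1366i)  (-0.2370+0.3968i)·(-0.1585-0.3725i)  (-0.1724-0.0231i)·(-0.1403+0.0386i)  (+0.0680+0.2435i)·(-0.0379-0.2810i)  (-0.2999+0.2413i)·(-0.2060+0.0000i)  (-0.0814-0.0432i)·(+0.0379-0.2810i)  (-0.0261+0.3152i)·(-0.1403-0.0386i)  (-0.4387+0.1466i)·(+0.1585-0.3725i)  (-0.1949-0.2188i)·(+0.2298+0.1366i)
Y_4^-2(R⁻¹ n̂) = +0.399267+0.070719i

Re=0.3993 Im=0.0707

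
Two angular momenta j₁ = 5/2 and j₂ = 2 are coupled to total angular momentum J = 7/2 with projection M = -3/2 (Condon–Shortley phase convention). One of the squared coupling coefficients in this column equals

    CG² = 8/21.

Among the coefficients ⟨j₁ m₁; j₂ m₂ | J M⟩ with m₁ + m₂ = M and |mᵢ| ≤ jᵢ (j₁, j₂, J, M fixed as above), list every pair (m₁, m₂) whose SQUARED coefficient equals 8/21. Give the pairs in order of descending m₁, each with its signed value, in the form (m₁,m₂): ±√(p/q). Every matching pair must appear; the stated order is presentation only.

Admissible pairs with m₁+m₂ = M = -3/2: (-5/2,1), (-3/2,0), (-1/2,-1), (1/2,-2)
  (m₁,m₂)=(1/2,-2): CG² = 8/21, CG = +√(8/21)   ← matches the target
  (m₁,m₂)=(-1/2,-1): CG² = 2/21, CG = +√(2/21)
  (m₁,m₂)=(-3/2,0): CG² = 2/7, CG = −√(2/7)
  (m₁,m₂)=(-5/2,1): CG² = 5/21, CG = −√(5/21)
Pairs with CG² = 8/21: (1/2,-2): +√(8/21)

(1/2,-2): +√(8/21)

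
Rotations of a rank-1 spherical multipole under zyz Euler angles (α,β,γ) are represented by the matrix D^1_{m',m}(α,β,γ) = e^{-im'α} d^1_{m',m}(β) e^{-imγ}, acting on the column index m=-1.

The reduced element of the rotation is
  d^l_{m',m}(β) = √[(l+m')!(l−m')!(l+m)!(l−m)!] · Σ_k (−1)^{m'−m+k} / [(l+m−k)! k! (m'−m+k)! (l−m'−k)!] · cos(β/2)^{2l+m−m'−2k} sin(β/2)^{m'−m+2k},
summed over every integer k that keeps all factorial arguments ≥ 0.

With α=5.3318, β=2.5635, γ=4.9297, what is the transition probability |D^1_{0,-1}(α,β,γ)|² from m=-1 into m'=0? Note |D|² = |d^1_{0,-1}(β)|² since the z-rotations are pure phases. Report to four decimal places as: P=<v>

D^1_{0,-1}(5.3318,2.5635,4.9297) = e^{-i·0·5.3318}·d^1_{0,-1}(2.5635)·e^{-i·-1·4.9297}. Compute d first:
c=cos(2.563500/2)=0.285038, s=sin(2.563500/2)=0.958516; N=√[1·1·1·2]=1.414214
k∈{0} keeps every argument non-negative
  k=0: (−1)^1·1.4142/(1)·0.2850^1·0.9585^1 = -0.386383
d^1_{0,-1}(2.5635) = -0.386383
|D^1_{0,-1}|² = |d^1_{0,-1}(β)|² = (-0.386383)² = 0.149292 (the z-rotation phases have unit modulus)

P=0.1493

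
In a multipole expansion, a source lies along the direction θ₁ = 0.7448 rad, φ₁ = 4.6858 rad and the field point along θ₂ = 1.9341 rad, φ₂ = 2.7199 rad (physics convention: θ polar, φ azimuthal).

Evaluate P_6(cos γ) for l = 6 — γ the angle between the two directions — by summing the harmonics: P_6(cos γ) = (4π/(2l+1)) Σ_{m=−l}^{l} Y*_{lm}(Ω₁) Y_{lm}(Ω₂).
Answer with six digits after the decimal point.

Expand P_6 via completeness: Σ_{m} conj(Y_{6,m}) at Ω₁ times Y_{6,m} at Ω₂ —
  m=-6: Y*=-0.046257+0.007443i  Y=-0.263830+0.184961i  product +0.010827-0.010519i
  m=-5: Y*=-0.023335-0.174490i  Y=-0.217318+0.364467i  product +0.068667+0.029415i
  m=-4: Y*=+0.370402-0.039544i  Y=-0.012264+0.105269i  product -0.000380+0.039477i
  m=-3: Y*=+0.035012+0.438002i  Y=-0.091658-0.290412i  product +0.123992-0.050314i
  m=-2: Y*=-0.136364+0.007258i  Y=-0.141315-0.158734i  product +0.020422+0.020620i
  m=-1: Y*=+0.008592+0.323056i  Y=+0.216972+0.097335i  product -0.029580+0.070930i
  m=+0: Y*=-0.241444-0.000000i  Y=+0.235303+0.000000i  product -0.056812-0.000000i
  m=+1: Y*=-0.008592+0.323056i  Y=-0.216972+0.097335i  product -0.029580-0.070930i
  m=+2: Y*=-0.136364-0.007258i  Y=-0.141315+0.158734i  product +0.020422-0.020620i
  m=+3: Y*=-0.035012+0.438002i  Y=+0.091658-0.290412i  product +0.123992+0.050314i
  m=+4: Y*=+0.370402+0.039544i  Y=-0.012264-0.105269i  product -0.000380-0.039477i
  m=+5: Y*=+0.023335-0.174490i  Y=+0.217318+0.364467i  product +0.068667-0.029415i
  m=+6: Y*=-0.046257-0.007443i  Y=-0.263830-0.184961i  product +0.010827+0.010519i
Σ over m = +0.331085+0.000000i; ×(4π/13) → +0.320041+0.000000i. Real part: 0.320041

0.320041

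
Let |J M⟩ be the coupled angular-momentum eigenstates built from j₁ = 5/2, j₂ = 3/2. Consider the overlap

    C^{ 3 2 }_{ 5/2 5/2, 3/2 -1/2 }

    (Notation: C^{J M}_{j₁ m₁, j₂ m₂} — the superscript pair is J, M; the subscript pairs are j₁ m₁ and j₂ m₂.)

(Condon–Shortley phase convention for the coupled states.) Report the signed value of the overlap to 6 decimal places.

+√(5/12) = +0.645497

√[7·1!4!2!/8! · 5!0!1!2!5!1!] = √(240)
  +(−1)^0/∏(0,1,0,1,4,1)! = 1/24  (running 1/24)
⟨..|..⟩ = √(240)·(1/24) = +0.645497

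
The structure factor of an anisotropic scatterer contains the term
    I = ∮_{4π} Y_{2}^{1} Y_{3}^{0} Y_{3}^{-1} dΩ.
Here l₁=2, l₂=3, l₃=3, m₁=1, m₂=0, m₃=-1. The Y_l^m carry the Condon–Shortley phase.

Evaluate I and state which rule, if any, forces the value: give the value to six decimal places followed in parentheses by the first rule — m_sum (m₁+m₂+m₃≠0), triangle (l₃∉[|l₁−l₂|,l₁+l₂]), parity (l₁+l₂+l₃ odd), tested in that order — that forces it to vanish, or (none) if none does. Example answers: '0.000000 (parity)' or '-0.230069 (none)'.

m-sum 0 ✓  L=8 even ✓  1≤3≤5 ✓
Π(2lᵢ+1) = 5×7×7 = 245
triangle coeff Δ(2,3,3) = 1/3780
Σ_t [0,2]: t=0:+1/24 t=1:−1/4 t=2:+1/24 = -1/6
(3j)²=4/105 [(2 3 3; 0 0 0)], sign=+1
Σ_t [0,1]: t=0:+1/12 t=1:−1/8 = -1/24
(3j)²=1/210 [(2 3 3; 1 0 -1)], sign=-1
⇒ 4πI² = 2/45
I = (-1)√(2/45/(4π)) = -0.05947080
No selection rule forces the value: the integral is nonzero (none).

-0.059471 (none)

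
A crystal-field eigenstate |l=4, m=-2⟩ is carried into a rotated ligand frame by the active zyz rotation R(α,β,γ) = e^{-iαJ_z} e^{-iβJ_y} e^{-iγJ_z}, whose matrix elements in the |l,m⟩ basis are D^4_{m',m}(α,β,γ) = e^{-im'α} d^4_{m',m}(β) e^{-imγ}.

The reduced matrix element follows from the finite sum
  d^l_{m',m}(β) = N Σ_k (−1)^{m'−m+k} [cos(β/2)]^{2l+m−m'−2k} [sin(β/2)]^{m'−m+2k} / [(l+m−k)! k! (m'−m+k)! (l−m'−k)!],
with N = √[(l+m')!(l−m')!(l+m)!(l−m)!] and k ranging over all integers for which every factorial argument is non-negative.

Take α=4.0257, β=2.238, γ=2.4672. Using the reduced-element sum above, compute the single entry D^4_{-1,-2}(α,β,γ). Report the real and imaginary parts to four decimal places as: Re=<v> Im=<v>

Split into d^4_{-1,-2}(β=2.2380) × two z-phases.
Half-angle: c=0.436582, s=0.899664. N=√(6·120·2·720)=1018.233765
The bounds max(0,m−m')=0 and min(l+m,l−m')=2 give 3 terms
  k=0: (−1)^1·1018.2338/(240)·0.4366^7·0.8997^1 = -0.011539
  k=1: (−1)^2·1018.2338/(48)·0.4366^5·0.8997^3 = +0.245007
  k=2: (−1)^3·1018.2338/(72)·0.4366^3·0.8997^5 = -0.693611
d^4_{-1,-2}(2.2380) = -0.011539 +0.245007 -0.693611 = -0.460143
D = (-0.633980-0.773349i)·(-0.460143)·(+0.220192-0.975457i) = +0.411352-0.206206i

Re=0.4114 Im=-0.2062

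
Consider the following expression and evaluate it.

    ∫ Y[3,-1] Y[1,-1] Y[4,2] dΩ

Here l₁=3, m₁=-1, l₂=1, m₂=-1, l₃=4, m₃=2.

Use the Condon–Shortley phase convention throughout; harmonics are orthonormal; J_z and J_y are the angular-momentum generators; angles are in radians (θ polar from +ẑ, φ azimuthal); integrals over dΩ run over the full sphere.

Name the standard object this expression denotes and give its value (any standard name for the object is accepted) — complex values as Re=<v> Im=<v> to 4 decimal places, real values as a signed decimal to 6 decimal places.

This is a Gaunt coefficient — the integral of a triple product of spherical harmonics over the sphere.
Rules hold: Σm=0, L=8 even, 2≤4≤4.
N = 7·3·9 = 189
Δ = 0!·6!·2!/9! = 1/252
Racah Σ t=0..0: t=0:+1/36 = 1/36
⇒ 3j(3 1 4; 0 0 0)² = 4/63, sgn +1
Racah Σ t=0..0: t=0:+1/96 = 1/96
⇒ 3j(3 1 4; -1 -1 2)² = 5/84, sgn +1
4πI² = N·(3j₀)²·(3jₘ)² = 5/7
I = +1·√(0.714286/4π) = 0.23841361

Gaunt coefficient, +0.238414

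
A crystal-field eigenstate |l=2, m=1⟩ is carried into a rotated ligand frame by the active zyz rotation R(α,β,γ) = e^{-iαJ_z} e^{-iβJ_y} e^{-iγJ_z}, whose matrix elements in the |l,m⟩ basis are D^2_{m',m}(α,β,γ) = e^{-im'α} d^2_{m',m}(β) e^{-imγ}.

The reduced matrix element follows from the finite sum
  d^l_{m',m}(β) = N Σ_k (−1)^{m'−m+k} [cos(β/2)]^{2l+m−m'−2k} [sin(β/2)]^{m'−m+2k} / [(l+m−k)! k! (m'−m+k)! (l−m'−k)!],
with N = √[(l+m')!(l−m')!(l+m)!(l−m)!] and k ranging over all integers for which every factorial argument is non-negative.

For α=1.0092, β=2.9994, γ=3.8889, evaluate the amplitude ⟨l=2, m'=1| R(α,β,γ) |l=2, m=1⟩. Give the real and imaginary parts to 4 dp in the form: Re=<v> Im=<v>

Re=-0.0028 Im=-0.0148

First d^2_{1,1}(β=2.9994), then the phase factors e^{-i(1)α} and e^{-i(1)γ}:
With c≡cos(β/2)=0.071036 and s≡sin(β/2)=0.997474, N=[6·1·6·1]^{1/2}=6.000000
The bounds max(0,m−m')=0 and min(l+m,l−m')=1 give 2 terms
  k=0: (−1)^0·6.0000/(6)·0.0710^4·0.9975^0 = +0.000025
  k=1: (−1)^1·6.0000/(2)·0.0710^2·0.9975^2 = -0.015062
d^2_{1,1}(2.9994) = +0.000025 -0.015062 = -0.015037
D = (+0.532538-0.846406i)·(-0.015037)·(-0.733522+0.679666i) = -0.002776-0.014778i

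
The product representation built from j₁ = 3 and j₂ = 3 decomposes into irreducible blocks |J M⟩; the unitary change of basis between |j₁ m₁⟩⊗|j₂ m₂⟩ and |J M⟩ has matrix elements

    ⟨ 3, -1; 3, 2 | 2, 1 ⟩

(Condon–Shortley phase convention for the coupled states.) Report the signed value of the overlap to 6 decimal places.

j₁+j₂−J=4  J+j₁−j₂=2  J−j₁+j₂=2  j₁+j₂+J+1=9
(j₁±m₁, j₂±m₂, J±M) = (2,4,5,1,3,1)
P² = 320/7
sum k=3..4:
  [3] −1/12 = -1/12
  [4] +1/48 = 1/48
S = -1/16
C² = P²·S² = 5/28 ; C = -0.422577

−√(5/28) ≈ -0.422577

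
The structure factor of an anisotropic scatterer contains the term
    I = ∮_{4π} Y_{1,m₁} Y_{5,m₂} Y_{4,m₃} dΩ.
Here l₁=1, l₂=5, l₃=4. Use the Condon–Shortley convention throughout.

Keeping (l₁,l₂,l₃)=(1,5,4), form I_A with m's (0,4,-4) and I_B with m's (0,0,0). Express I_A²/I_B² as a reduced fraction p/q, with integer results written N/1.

9/25

l's match ⇒ only the (l;m) 3-j factors differ between A and B.
A: triangle coeff Δ(1,5,4) = 1/495; Σ_t [1,1]: t=1:−1/40320 = -1/40320; (3j)²=1/55 [(1 5 4; 0 4 -4)], sign=-1
B: triangle coeff Δ(1,5,4) = 1/495; Σ_t [1,1]: t=1:−1/576 = -1/576; (3j)²=5/99 [(1 5 4; 0 0 0)], sign=-1
I_A²/I_B² = (1/55)/(5/99) = 9/25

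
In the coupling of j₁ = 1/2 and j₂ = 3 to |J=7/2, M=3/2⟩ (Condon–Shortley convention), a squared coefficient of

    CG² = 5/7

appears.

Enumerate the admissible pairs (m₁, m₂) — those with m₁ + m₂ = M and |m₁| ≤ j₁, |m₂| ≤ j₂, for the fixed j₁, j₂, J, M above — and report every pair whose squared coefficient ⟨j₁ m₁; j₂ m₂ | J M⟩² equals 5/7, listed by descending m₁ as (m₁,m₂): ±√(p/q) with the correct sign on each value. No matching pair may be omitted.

Admissible pairs with m₁+m₂ = M = 3/2: (-1/2,2), (1/2,1)
  (m₁,m₂)=(1/2,1): CG² = 5/7, CG = +√(5/7)   ← matches the target
  (m₁,m₂)=(-1/2,2): CG² = 2/7, CG = +√(2/7)
Pairs with CG² = 5/7: (1/2,1): +√(5/7)

(1/2,1): +√(5/7)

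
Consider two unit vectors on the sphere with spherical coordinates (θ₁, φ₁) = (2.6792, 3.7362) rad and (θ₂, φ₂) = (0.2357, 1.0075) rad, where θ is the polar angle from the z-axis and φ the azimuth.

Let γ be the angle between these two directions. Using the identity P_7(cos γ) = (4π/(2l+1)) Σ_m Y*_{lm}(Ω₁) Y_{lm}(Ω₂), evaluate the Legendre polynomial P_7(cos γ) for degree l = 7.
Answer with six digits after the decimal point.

Addition theorem: P_7(cos γ) = (4π/15) Σ_m Y*_{lm}(Ω₁) Y_{lm}(Ω₂), m = −7…7:
  m=-7: Y*=(0.000919, 0.001498)  Y=(0.000014, -0.000013)  product (0.000000, 0.000000)
  m=-6: Y*=(0.012016, 0.005453)  Y=(0.000287, 0.000070)  product (0.000003, 0.000002)
  m=-5: Y*=(0.060149, -0.010236)  Y=(0.000919, 0.002726)  product (0.000083, 0.000155)
  m=-4: Y*=(0.139331, -0.133269)  Y=(-0.012434, 0.015301)  product (0.000307, 0.003789)
  m=-3: Y*=(0.086964, -0.402039)  Y=(-0.095725, -0.011454)  product (-0.012930, 0.037489)
  m=-2: Y*=(-0.193415, -0.482034)  Y=(-0.138429, -0.290863)  product (-0.113432, 0.122985)
  m=-1: Y*=(-0.141990, -0.096021)  Y=(0.340317, -0.538859)  product (-0.100064, 0.043835)
  m=+0: Y*=(0.418120, -0.000000)  Y=(0.392914, 0.000000)  product (0.164286, 0.000000)
  m=+1: Y*=(0.141990, -0.096021)  Y=(-0.340317, -0.538859)  product (-0.100064, -0.043835)
  m=+2: Y*=(-0.193415, 0.482034)  Y=(-0.138429, 0.290863)  product (-0.113432, -0.122985)
  m=+3: Y*=(-0.086964, -0.402039)  Y=(0.095725, -0.011454)  product (-0.012930, -0.037489)
  m=+4: Y*=(0.139331, 0.133269)  Y=(-0.012434, -0.015301)  product (0.000307, -0.003789)
  m=+5: Y*=(-0.060149, -0.010236)  Y=(-0.000919, 0.002726)  product (0.000083, -0.000155)
  m=+6: Y*=(0.012016, -0.005453)  Y=(0.000287, -0.000070)  product (0.000003, -0.000002)
  m=+7: Y*=(-0.000919, 0.001498)  Y=(-0.000014, -0.000013)  product (0.000000, -0.000000)
Total Σ_m = (-0.287778, -0.000000). Multiply by 0.837758: (-0.241088, -0.000000). P_7(cos γ) = -0.241088

-0.241088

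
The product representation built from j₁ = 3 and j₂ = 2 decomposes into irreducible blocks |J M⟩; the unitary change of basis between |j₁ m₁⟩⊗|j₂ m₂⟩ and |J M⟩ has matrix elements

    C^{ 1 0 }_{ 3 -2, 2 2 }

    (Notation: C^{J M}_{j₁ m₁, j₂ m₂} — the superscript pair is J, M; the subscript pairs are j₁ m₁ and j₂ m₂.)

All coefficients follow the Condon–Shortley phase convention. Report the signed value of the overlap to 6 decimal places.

+√(1/7) = +0.377964

triangle: 4!*2!*0!/7! = 48/5040
(j±m)!: 1!*5!*4!*0!*1!*1! = 2880
prefactor² = (2J+1)*Δ*N² = 576/7
  k=4: +1/(4!*0!*1!*0!*1!*0!) = 1/24
Σ = 1/24  ⇒  CG² = 576/7*(1/24)² = 1/7
CG = +√(1/7) = +0.377964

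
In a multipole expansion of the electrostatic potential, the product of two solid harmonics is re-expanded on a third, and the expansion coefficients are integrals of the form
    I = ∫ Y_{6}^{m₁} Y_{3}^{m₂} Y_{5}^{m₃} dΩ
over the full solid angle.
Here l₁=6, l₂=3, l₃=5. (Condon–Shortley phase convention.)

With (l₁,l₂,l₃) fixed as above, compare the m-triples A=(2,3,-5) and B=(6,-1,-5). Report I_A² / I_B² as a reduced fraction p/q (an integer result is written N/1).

1/33

Same 6,3,5: normalisation and zero-m 3j drop out of the ratio.
A: Δ: 4! 8! 2! / 15! → 1/675675; sum: t=4:+1/1935360 = 1/1935360; 3j²(6 3 5; 2 3 -5) = Δ·Π!·Σ² = 1/1001  (sign +1)
B: Δ: 4! 8! 2! / 15! → 1/675675; sum: t=0:+1/1935360 = 1/1935360; 3j²(6 3 5; 6 -1 -5) = Δ·Π!·Σ² = 3/91  (sign +1)
I_A²/I_B² = (1/1001)/(3/91) = 1/33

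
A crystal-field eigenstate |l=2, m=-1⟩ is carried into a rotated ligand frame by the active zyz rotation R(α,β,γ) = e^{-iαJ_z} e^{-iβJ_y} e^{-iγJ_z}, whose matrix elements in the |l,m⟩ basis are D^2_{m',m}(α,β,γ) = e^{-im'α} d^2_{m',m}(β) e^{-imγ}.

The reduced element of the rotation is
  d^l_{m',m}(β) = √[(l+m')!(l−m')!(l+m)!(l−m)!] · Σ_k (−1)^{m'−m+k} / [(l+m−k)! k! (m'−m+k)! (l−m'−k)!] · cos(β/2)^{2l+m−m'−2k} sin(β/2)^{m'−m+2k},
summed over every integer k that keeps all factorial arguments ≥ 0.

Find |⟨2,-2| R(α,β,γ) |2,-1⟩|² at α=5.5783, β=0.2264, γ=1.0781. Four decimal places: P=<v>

P=0.0491

First d^2_{-2,-1}(β=0.2264), then the phase factors e^{-i(-2)α} and e^{-i(-1)γ}:
With c≡cos(β/2)=0.993600 and s≡sin(β/2)=0.112958, N=[1·24·1·6]^{1/2}=12.000000
k∈{1} keeps every argument non-negative
  k=1: (−1)^0·12.0000/(6)·0.9936^3·0.1130^1 = +0.221607
d^2_{-2,-1}(0.2264) = +0.221607
|D^2_{-2,-1}|² = |d^2_{-2,-1}(β)|² = (+0.221607)² = 0.049110 (the z-rotation phases have unit modulus)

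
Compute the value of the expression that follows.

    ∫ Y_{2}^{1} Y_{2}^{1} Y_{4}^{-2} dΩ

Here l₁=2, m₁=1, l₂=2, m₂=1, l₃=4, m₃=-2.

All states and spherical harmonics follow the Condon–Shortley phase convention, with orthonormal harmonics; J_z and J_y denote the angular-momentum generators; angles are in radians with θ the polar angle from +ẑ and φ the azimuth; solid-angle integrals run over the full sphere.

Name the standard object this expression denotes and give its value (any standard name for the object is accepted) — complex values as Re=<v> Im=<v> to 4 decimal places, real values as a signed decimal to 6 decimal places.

This is a Gaunt coefficient — the integral of a triple product of spherical harmonics over the sphere.
Checks pass: Σm=0; 8 even; l₃=4∈[0,4].
(2·2+1)(2·2+1)(2·4+1) = 225
Δ: 0! 4! 4! / 9! → 1/630
sum: t=0:+1/16 = 1/16
3j²(2 2 4; 0 0 0) = Δ·Π!·Σ² = 2/35  (sign +1)
sum: t=0:+1/36 = 1/36
3j²(2 2 4; 1 1 -2) = Δ·Π!·Σ² = 4/63  (sign +1)
combine: 4πI² = 225·2/35·4/63 = 40/49
take √, sign +1: I = 0.25487487

Gaunt coefficient, +0.254875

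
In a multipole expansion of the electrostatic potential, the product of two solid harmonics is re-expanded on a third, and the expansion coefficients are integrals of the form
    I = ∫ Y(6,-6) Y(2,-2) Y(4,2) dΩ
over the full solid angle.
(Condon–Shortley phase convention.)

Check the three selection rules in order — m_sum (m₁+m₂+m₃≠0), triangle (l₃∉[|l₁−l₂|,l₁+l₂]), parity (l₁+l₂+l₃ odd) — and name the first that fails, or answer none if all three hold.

m₁+m₂+m₃ = -6 − 2 + 2 = -6  ✗
triangle: |6−2|=4 ≤ l₃=4 ≤ 6+2=8
parity: l₁+l₂+l₃ = 12 is even

m_sum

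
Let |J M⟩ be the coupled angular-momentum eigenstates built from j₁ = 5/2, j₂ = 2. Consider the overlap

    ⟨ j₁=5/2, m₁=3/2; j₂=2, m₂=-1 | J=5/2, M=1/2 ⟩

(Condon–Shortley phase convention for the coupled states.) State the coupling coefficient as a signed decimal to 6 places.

+√(6/35) ≈ +0.414039

√[6·2!3!2!/8! · 4!1!1!3!3!2!] = √(216/35)
  +(−1)^0/∏(0,2,1,1,2,1)! = 1/4  (running 1/4)
  +(−1)^1/∏(1,1,0,0,3,2)! = -1/12  (running 1/6)
⟨..|..⟩ = √(216/35)·(1/6) = +0.414039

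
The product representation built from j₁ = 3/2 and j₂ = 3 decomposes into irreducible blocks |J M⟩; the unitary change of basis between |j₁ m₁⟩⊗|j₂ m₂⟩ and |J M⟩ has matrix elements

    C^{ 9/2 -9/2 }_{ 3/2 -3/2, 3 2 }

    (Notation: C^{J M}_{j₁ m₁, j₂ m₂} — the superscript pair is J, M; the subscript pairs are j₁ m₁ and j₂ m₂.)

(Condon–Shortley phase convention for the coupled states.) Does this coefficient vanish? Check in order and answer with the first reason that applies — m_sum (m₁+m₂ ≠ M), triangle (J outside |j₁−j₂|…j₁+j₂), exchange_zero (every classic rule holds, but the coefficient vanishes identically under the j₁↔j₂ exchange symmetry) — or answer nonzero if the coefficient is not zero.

m_sum

m-sum: m₁+m₂ = -3/2+2 = 1/2, M = -9/2  ✗ ⇒ coefficient is 0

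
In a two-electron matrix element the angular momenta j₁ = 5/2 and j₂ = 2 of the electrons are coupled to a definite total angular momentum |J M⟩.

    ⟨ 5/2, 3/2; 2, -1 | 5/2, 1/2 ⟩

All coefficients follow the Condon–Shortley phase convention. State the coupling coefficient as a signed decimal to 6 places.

triangle: 2!*3!*2!/8! = 24/40320
(j±m)!: 4!*1!*1!*3!*3!*2! = 1728
prefactor² = (2J+1)*Δ*N² = 216/35
  k=0: +1/(0!*2!*1!*1!*2!*1!) = 1/4
  k=1: −1/(1!*1!*0!*0!*3!*2!) = -1/12
Σ = 1/6  ⇒  CG² = 216/35*(1/6)² = 6/35
CG = +√(6/35) = +0.414039

+√(6/35) ≈ +0.414039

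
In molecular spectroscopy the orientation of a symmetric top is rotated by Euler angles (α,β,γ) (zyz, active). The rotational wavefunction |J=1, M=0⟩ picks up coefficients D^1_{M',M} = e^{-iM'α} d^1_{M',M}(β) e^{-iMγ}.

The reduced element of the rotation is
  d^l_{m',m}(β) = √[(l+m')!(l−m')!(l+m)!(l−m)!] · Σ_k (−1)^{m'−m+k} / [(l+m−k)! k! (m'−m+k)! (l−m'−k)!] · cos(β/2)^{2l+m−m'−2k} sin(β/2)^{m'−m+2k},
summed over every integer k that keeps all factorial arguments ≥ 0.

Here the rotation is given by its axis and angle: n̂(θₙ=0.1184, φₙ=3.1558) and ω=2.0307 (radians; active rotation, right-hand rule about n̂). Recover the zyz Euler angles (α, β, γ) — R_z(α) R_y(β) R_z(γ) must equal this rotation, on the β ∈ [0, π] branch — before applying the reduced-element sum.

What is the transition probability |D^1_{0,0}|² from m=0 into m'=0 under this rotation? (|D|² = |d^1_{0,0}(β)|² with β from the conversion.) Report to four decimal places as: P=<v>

P=0.9601

Axis–angle → zyz. n̂ = (sinθₙcosφₙ, sinθₙsinφₙ, cosθₙ) = (-0.118112, -0.001678, +0.992999), ω = 2.0307.
R = I cosω + sinω [n̂]ₓ + (1−cosω) n̂n̂ᵀ gives
  R = [-0.423719, -0.889535, -0.170847; +0.890108, -0.443858, +0.103433; -0.167839, -0.108245, +0.979854]
β = atan2(√(R₁₃²+R₂₃²), R₃₃) = 0.201069; α = atan2(R₂₃, R₁₃) mod 2π = 2.597201; γ = atan2(R₃₂, −R₃₁) mod 2π = 5.710379
Split into d^1_{0,0}(β=0.2011) × two z-phases.
c=cos(0.201069/2)=0.994951, s=sin(0.201069/2)=0.100365; N=√[1·1·1·1]=1.000000
Admissible k: 0..1 (factorial args all ≥0)
  k=0: (−1)^0·1.0000/(1)·0.9950^2·0.1004^0 = +0.989927
  k=1: (−1)^1·1.0000/(1)·0.9950^0·0.1004^2 = -0.010073
d^1_{0,0}(0.2011) = +0.989927 -0.010073 = +0.979854
|D^1_{0,0}|² = |d^1_{0,0}(β)|² = (+0.979854)² = 0.960113 (the z-rotation phases have unit modulus)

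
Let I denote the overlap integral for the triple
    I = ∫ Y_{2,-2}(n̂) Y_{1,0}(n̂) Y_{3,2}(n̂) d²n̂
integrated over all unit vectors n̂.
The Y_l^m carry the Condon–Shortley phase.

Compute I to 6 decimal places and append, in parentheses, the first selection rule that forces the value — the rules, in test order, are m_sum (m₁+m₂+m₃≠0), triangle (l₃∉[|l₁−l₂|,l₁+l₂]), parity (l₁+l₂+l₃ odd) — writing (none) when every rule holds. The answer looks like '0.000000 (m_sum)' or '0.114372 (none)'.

m-sum 0 ✓  L=6 even ✓  1≤3≤3 ✓
Π(2lᵢ+1) = 5×3×7 = 105
triangle coeff Δ(2,1,3) = 1/105
Σ_t [0,0]: t=0:+1/4 = 1/4
(3j)²=3/35 [(2 1 3; 0 0 0)], sign=-1
Σ_t [0,0]: t=0:+1/24 = 1/24
(3j)²=1/21 [(2 1 3; -2 0 2)], sign=-1
⇒ 4πI² = 3/7
I = (+1)√(3/7/(4π)) = 0.18467439
No selection rule forces the value: the integral is nonzero (none).

0.184674 (none)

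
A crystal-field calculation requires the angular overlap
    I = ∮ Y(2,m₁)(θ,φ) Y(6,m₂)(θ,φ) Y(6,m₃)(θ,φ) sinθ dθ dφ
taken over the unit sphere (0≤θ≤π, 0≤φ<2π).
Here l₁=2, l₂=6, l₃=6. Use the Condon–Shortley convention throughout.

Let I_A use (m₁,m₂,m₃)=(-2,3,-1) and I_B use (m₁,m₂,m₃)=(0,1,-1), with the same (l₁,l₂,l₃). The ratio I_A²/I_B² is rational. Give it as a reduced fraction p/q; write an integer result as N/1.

240/169

Same 2,6,6: normalisation and zero-m 3j drop out of the ratio.
A: Δ: 2! 2! 10! / 15! → 1/90090; sum: t=2:+1/120960 = 1/120960; 3j²(2 6 6; -2 3 -1) = Δ·Π!·Σ² = 24/1001  (sign -1)
B: Δ: 2! 2! 10! / 15! → 1/90090; sum: t=0:+1/120960 t=1:−1/17280 t=2:+1/57600 = -13/403200; 3j²(2 6 6; 0 1 -1) = Δ·Π!·Σ² = 13/770  (sign +1)
I_A²/I_B² = (24/1001)/(13/770) = 240/169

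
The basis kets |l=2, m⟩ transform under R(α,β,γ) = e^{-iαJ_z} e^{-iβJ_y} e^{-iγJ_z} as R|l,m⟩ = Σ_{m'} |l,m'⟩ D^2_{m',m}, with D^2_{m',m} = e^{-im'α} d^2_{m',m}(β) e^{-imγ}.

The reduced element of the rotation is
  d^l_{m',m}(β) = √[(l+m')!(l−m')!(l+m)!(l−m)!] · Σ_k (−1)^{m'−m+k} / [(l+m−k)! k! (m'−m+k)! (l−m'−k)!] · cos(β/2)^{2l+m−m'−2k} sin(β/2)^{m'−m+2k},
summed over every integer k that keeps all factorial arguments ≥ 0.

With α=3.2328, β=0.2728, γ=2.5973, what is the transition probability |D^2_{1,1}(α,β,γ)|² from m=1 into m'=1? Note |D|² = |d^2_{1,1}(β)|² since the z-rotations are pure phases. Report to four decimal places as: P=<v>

Split into d^2_{1,1}(β=0.2728) × two z-phases.
With c≡cos(β/2)=0.990712 and s≡sin(β/2)=0.135977, N=[6·1·6·1]^{1/2}=6.000000
Admissible k: 0..1 (factorial args all ≥0)
  k=0: (−1)^0·6.0000/(6)·0.9907^4·0.1360^0 = +0.963362
  k=1: (−1)^1·6.0000/(2)·0.9907^2·0.1360^2 = -0.054444
d^2_{1,1}(0.2728) = +0.963362 -0.054444 = +0.908918
|D^2_{1,1}|² = |d^2_{1,1}(β)|² = (+0.908918)² = 0.826132 (the z-rotation phases have unit modulus)

P=0.8261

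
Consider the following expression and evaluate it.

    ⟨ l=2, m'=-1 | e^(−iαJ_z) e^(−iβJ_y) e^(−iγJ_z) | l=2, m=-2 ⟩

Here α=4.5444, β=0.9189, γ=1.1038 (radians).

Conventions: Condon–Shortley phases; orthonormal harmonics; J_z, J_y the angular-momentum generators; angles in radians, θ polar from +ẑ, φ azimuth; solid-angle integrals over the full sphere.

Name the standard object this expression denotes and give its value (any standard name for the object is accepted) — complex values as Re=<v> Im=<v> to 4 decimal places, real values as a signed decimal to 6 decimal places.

This is a Wigner D-matrix element — the rotation-matrix element ⟨l m'| R(α,β,γ) |l m⟩ in the angular-momentum basis.
First d^2_{-1,-2}(β=0.9189), then the phase factors e^{-i(-1)α} and e^{-i(-2)γ}:
With c≡cos(β/2)=0.896297 and s≡sin(β/2)=0.443455, N=[1·6·1·24]^{1/2}=12.000000
k∈{0} keeps every argument non-negative
  k=0: (−1)^1·12.0000/(6)·0.8963^3·0.4435^1 = -0.638609
d^2_{-1,-2}(0.9189) = -0.638609
Phases: e^{-i·(-1)·4.5444}=-0.167200-0.985923i, e^{-i·(-2)·1.1038}=-0.594629+0.804000i ⇒ D=-0.569706-0.288542i

Wigner D-matrix element, Re=-0.5697 Im=-0.2885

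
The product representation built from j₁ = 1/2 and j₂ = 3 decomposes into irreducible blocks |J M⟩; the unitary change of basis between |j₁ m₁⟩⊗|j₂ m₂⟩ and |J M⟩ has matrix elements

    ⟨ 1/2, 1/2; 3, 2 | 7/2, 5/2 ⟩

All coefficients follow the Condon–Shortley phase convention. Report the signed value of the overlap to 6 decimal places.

+0.925820  (= +√(6/7))

triangle: 0!·1!·6!/8! = 720/40320
(j±m)!: 1!·0!·5!·1!·6!·1! = 86400
prefactor² = (2J+1)·Δ·N² = 86400/7
  k=0: +1/(0!·0!·0!·5!·1!·1!) = 1/120
Σ = 1/120  ⇒  CG² = 86400/7·(1/120)² = 6/7
CG = +√(6/7) = +0.925820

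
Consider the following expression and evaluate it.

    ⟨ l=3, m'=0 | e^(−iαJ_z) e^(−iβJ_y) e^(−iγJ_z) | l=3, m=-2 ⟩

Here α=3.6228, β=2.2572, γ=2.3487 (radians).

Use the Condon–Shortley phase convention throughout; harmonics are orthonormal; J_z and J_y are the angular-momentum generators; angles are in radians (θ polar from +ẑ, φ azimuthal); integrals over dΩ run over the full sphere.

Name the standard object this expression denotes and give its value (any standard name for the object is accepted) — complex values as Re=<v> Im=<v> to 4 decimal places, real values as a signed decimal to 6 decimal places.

This is a Wigner D-matrix element — the rotation-matrix element ⟨l m'| R(α,β,γ) |l m⟩ in the angular-momentum basis.
Split into d^3_{0,-2}(β=2.2572) × two z-phases.
With c≡cos(β/2)=0.427926 and s≡sin(β/2)=0.903814, N=[6·6·1·120]^{1/2}=65.726707
The bounds max(0,m−m')=0 and min(l+m,l−m')=1 give 2 terms
  k=0: (−1)^2·65.7267/(12)·0.4279^4·0.9038^2 = +0.150035
  k=1: (−1)^3·65.7267/(12)·0.4279^2·0.9038^4 = -0.669288
d^3_{0,-2}(2.2572) = +0.150035 -0.669288 = -0.519254
D = (+1.000000+0.000000i)·(-0.519254)·(-0.014988-0.999888i) = +0.007783+0.519195i

Wigner D-matrix element, Re=0.0078 Im=0.5192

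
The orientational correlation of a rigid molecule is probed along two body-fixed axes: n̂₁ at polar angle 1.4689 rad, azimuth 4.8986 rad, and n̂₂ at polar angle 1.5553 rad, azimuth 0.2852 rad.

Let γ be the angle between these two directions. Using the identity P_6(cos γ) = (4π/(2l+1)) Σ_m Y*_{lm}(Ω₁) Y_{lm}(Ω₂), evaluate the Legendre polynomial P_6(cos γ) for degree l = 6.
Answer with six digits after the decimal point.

-0.252812

Term-by-term m-sum for l=6 (normalisation 4π/13 = 0.966644):
  m=-6: Y*=-0.20516 - 0.42091j  Y=-0.06756 - 0.47799j  product -0.18733 + 0.12650j
  m=-5: Y*=0.13306 - 0.09901j  Y=0.00374 - 0.02564j  product -0.00204 - 0.00378j
  m=-4: Y*=-0.22766 - 0.20991j  Y=-0.14827 + 0.32329j  product 0.10162 - 0.04248j
  m=-3: Y*=0.09979 - 0.15965j  Y=-0.01983 + 0.02283j  product 0.00167 + 0.00544j
  m=-2: Y*=-0.24537 - 0.09586j  Y=0.27288 - 0.17506j  product -0.08374 + 0.01680j
  m=-1: Y*=0.03622 - 0.19227j  Y=0.03058 - 0.00897j  product -0.00062 - 0.00620j
  m=+0: Y*=-0.25091 + 0.00000j  Y=-0.31624 + 0.00000j  product 0.07935 + 0.00000j
  m=+1: Y*=-0.03622 - 0.19227j  Y=-0.03058 - 0.00897j  product -0.00062 + 0.00620j
  m=+2: Y*=-0.24537 + 0.09586j  Y=0.27288 + 0.17506j  product -0.08374 - 0.01680j
  m=+3: Y*=-0.09979 - 0.15965j  Y=0.01983 + 0.02283j  product 0.00167 - 0.00544j
  m=+4: Y*=-0.22766 + 0.20991j  Y=-0.14827 - 0.32329j  product 0.10162 + 0.04248j
  m=+5: Y*=-0.13306 - 0.09901j  Y=-0.00374 - 0.02564j  product -0.00204 + 0.00378j
  m=+6: Y*=-0.20516 + 0.42091j  Y=-0.06756 + 0.47799j  product -0.18733 - 0.12650j
Total Σ_m = -0.26154 + 0.00000j. Multiply by 0.966644: -0.25281 + 0.00000j. P_6(cos γ) = -0.252812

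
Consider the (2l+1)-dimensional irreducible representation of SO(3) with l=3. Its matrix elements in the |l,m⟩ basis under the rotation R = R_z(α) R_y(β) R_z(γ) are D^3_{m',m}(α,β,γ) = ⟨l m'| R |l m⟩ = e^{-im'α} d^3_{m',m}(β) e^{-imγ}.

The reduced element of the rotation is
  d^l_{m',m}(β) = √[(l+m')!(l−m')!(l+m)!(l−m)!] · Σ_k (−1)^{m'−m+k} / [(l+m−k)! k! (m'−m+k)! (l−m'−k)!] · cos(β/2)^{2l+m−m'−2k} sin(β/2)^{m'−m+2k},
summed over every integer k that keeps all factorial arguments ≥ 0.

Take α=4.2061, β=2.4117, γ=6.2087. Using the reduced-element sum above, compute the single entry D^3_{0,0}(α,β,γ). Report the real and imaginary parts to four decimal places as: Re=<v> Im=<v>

Re=0.0831 Im=0.0000

Split into d^3_{0,0}(β=2.4117) × two z-phases.
Half-angle: c=0.356899, s=0.934143. N=√(6·6·6·6)=36.000000
k: max(0,(0)−(0))=0 … min(3+(0),3−(0))=3
  k=0: (−1)^0·36.0000/(36)·0.3569^6·0.9341^0 = +0.002067
  k=1: (−1)^1·36.0000/(4)·0.3569^4·0.9341^2 = -0.127424
  k=2: (−1)^2·36.0000/(4)·0.3569^2·0.9341^4 = +0.872945
  k=3: (−1)^3·36.0000/(36)·0.3569^0·0.9341^6 = -0.664477
d^3_{0,0}(2.4117) = +0.002067 -0.127424 +0.872945 -0.664477 = +0.083111
Attach z-rotation phases: D = e^{-i(0)(4.2061)}·(+0.083111)·e^{-i(0)(6.2087)} = +0.083111+0.000000i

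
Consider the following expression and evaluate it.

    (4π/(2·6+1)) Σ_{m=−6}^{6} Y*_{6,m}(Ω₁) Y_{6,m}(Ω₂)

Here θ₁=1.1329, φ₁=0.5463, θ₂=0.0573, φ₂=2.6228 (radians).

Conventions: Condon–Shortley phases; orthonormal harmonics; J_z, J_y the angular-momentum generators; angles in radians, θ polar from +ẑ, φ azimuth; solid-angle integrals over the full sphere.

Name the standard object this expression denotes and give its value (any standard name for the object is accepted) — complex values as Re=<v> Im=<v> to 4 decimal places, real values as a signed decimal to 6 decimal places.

Legendre polynomial (addition theorem), +0.290656

This sum is the spherical-harmonic addition theorem: it equals the Legendre polynomial P_l(cos γ) of the angle γ between the two directions.
Summing Y*_{l m}(θ₁,φ₁)·Y_{l m}(θ₂,φ₂) over m ∈ [−6, 6]; prefactor 4π/(2·6+1) = 0.966644:
  m=-6: (-0.264078, -0.036193) × (-0.000000, 0.000000) = (0.000000, 0.000000)  (running Σ = (0.000000, 0.000000))
  m=-5: (-0.396475, 0.172364) × (0.000001, -0.000001) = (-0.000000, 0.000000)  (running Σ = (-0.000000, 0.000000))
  m=-4: (-0.135298, 0.191778) × (-0.000018, 0.000033) = (-0.000004, -0.000008)  (running Σ = (-0.000004, -0.000008))
  m=-3: (0.014271, -0.209228) × (-0.000014, -0.000973) = (-0.000204, -0.000011)  (running Σ = (-0.000208, -0.000019))
  m=-2: (-0.143779, -0.277394) × (0.008602, 0.014574) = (0.002806, -0.004482)  (running Σ = (0.002598, -0.004500))
  m=-1: (0.090940, 0.055294) × (-0.161234, -0.092058) = (-0.009572, -0.017287)  (running Σ = (-0.006974, -0.021787))
  m=0: (0.320291, -0.000000) × (0.982339, 0.000000) = (0.314634, 0.000000)  (running Σ = (0.307660, -0.021787))
  m=1: (-0.090940, 0.055294) × (0.161234, -0.092058) = (-0.009572, 0.017287)  (running Σ = (0.298087, -0.004500))
  m=2: (-0.143779, 0.277394) × (0.008602, -0.014574) = (0.002806, 0.004482)  (running Σ = (0.300893, -0.000019))
  m=3: (-0.014271, -0.209228) × (0.000014, -0.000973) = (-0.000204, 0.000011)  (running Σ = (0.300690, -0.000008))
  m=4: (-0.135298, -0.191778) × (-0.000018, -0.000033) = (-0.000004, 0.000008)  (running Σ = (0.300686, 0.000000))
  m=5: (0.396475, 0.172364) × (-0.000001, -0.000001) = (-0.000000, -0.000000)  (running Σ = (0.300686, 0.000000))
  m=6: (-0.264078, 0.036193) × (-0.000000, -0.000000) = (0.000000, -0.000000)  (running Σ = (0.300686, 0.000000))
Total Σ_m = (0.300686, 0.000000). Multiply by 0.966644: (0.290656, 0.000000). P_6(cos γ) = 0.290656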